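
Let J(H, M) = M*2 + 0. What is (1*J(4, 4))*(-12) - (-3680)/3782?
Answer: -179696/1891 ≈ -95.027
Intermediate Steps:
J(H, M) = 2*M (J(H, M) = 2*M + 0 = 2*M)
(1*J(4, 4))*(-12) - (-3680)/3782 = (1*(2*4))*(-12) - (-3680)/3782 = (1*8)*(-12) - (-3680)/3782 = 8*(-12) - 1*(-1840/1891) = -96 + 1840/1891 = -179696/1891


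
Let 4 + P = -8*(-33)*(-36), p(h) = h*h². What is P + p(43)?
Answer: 69999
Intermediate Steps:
p(h) = h³
P = -9508 (P = -4 - 8*(-33)*(-36) = -4 + 264*(-36) = -4 - 9504 = -9508)
P + p(43) = -9508 + 43³ = -9508 + 79507 = 69999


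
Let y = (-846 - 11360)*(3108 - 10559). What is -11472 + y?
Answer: 90935434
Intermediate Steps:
y = 90946906 (y = -12206*(-7451) = 90946906)
-11472 + y = -11472 + 90946906 = 90935434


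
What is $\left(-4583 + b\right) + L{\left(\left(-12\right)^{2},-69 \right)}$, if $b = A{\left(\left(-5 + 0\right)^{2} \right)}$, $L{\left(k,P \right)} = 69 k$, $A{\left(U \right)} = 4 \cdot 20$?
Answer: $5433$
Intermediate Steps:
$A{\left(U \right)} = 80$
$b = 80$
$\left(-4583 + b\right) + L{\left(\left(-12\right)^{2},-69 \right)} = \left(-4583 + 80\right) + 69 \left(-12\right)^{2} = -4503 + 69 \cdot 144 = -4503 + 9936 = 5433$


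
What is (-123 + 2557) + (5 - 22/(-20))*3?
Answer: 24523/10 ≈ 2452.3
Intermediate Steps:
(-123 + 2557) + (5 - 22/(-20))*3 = 2434 + (5 - 22*(-1/20))*3 = 2434 + (5 + 11/10)*3 = 2434 + (61/10)*3 = 2434 + 183/10 = 24523/10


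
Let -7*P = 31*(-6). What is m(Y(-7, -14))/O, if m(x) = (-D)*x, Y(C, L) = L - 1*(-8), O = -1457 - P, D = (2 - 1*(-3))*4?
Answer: -168/2077 ≈ -0.080886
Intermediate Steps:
D = 20 (D = (2 + 3)*4 = 5*4 = 20)
P = 186/7 (P = -31*(-6)/7 = -⅐*(-186) = 186/7 ≈ 26.571)
O = -10385/7 (O = -1457 - 1*186/7 = -1457 - 186/7 = -10385/7 ≈ -1483.6)
Y(C, L) = 8 + L (Y(C, L) = L + 8 = 8 + L)
m(x) = -20*x (m(x) = (-1*20)*x = -20*x)
m(Y(-7, -14))/O = (-20*(8 - 14))/(-10385/7) = -20*(-6)*(-7/10385) = 120*(-7/10385) = -168/2077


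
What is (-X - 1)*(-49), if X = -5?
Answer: -196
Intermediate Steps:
(-X - 1)*(-49) = (-1*(-5) - 1)*(-49) = (5 - 1)*(-49) = 4*(-49) = -196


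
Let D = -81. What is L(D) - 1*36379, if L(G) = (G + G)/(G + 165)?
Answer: -509333/14 ≈ -36381.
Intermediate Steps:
L(G) = 2*G/(165 + G) (L(G) = (2*G)/(165 + G) = 2*G/(165 + G))
L(D) - 1*36379 = 2*(-81)/(165 - 81) - 1*36379 = 2*(-81)/84 - 36379 = 2*(-81)*(1/84) - 36379 = -27/14 - 36379 = -509333/14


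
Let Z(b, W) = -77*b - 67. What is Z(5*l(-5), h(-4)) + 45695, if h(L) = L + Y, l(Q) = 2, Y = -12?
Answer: 44858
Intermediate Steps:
h(L) = -12 + L (h(L) = L - 12 = -12 + L)
Z(b, W) = -67 - 77*b
Z(5*l(-5), h(-4)) + 45695 = (-67 - 385*2) + 45695 = (-67 - 77*10) + 45695 = (-67 - 770) + 45695 = -837 + 45695 = 44858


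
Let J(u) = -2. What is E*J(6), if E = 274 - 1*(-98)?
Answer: -744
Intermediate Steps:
E = 372 (E = 274 + 98 = 372)
E*J(6) = 372*(-2) = -744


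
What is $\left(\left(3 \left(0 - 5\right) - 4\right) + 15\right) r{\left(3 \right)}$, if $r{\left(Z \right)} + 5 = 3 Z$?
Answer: $-16$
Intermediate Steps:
$r{\left(Z \right)} = -5 + 3 Z$
$\left(\left(3 \left(0 - 5\right) - 4\right) + 15\right) r{\left(3 \right)} = \left(\left(3 \left(0 - 5\right) - 4\right) + 15\right) \left(-5 + 3 \cdot 3\right) = \left(\left(3 \left(-5\right) - 4\right) + 15\right) \left(-5 + 9\right) = \left(\left(-15 - 4\right) + 15\right) 4 = \left(-19 + 15\right) 4 = \left(-4\right) 4 = -16$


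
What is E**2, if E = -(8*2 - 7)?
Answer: 81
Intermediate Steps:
E = -9 (E = -(16 - 7) = -1*9 = -9)
E**2 = (-9)**2 = 81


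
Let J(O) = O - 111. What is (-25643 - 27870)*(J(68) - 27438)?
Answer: 1470590753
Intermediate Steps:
J(O) = -111 + O
(-25643 - 27870)*(J(68) - 27438) = (-25643 - 27870)*((-111 + 68) - 27438) = -53513*(-43 - 27438) = -53513*(-27481) = 1470590753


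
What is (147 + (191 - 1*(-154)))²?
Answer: 242064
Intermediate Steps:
(147 + (191 - 1*(-154)))² = (147 + (191 + 154))² = (147 + 345)² = 492² = 242064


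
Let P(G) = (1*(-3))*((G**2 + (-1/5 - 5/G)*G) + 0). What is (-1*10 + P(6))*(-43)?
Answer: 21371/5 ≈ 4274.2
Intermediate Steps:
P(G) = -3*G**2 - 3*G*(-1/5 - 5/G) (P(G) = -3*((G**2 + (-1*1/5 - 5/G)*G) + 0) = -3*((G**2 + (-1/5 - 5/G)*G) + 0) = -3*((G**2 + G*(-1/5 - 5/G)) + 0) = -3*(G**2 + G*(-1/5 - 5/G)) = -3*G**2 - 3*G*(-1/5 - 5/G))
(-1*10 + P(6))*(-43) = (-1*10 + (15 - 3*6**2 + (3/5)*6))*(-43) = (-10 + (15 - 3*36 + 18/5))*(-43) = (-10 + (15 - 108 + 18/5))*(-43) = (-10 - 447/5)*(-43) = -497/5*(-43) = 21371/5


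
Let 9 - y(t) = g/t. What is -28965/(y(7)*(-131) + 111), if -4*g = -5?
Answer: 811020/29249 ≈ 27.728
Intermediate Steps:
g = 5/4 (g = -¼*(-5) = 5/4 ≈ 1.2500)
y(t) = 9 - 5/(4*t)
-28965/(y(7)*(-131) + 111) = -28965/((9 - 5/4/7)*(-131) + 111) = -28965/((9 - 5/4*⅐)*(-131) + 111) = -28965/((9 - 5/28)*(-131) + 111) = -28965/((247/28)*(-131) + 111) = -28965/(-32357/28 + 111) = -28965/(-29249/28) = -28965*(-28/29249) = 811020/29249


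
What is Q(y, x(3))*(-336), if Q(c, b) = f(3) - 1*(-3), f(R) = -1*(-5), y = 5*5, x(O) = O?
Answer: -2688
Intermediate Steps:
y = 25
f(R) = 5
Q(c, b) = 8 (Q(c, b) = 5 - 1*(-3) = 5 + 3 = 8)
Q(y, x(3))*(-336) = 8*(-336) = -2688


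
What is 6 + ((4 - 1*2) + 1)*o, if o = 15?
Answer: 51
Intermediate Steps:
6 + ((4 - 1*2) + 1)*o = 6 + ((4 - 1*2) + 1)*15 = 6 + ((4 - 2) + 1)*15 = 6 + (2 + 1)*15 = 6 + 3*15 = 6 + 45 = 51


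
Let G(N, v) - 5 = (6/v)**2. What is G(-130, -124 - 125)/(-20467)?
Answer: -34449/140997163 ≈ -0.00024432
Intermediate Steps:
G(N, v) = 5 + 36/v**2 (G(N, v) = 5 + (6/v)**2 = 5 + 36/v**2)
G(-130, -124 - 125)/(-20467) = (5 + 36/(-124 - 125)**2)/(-20467) = (5 + 36/(-249)**2)*(-1/20467) = (5 + 36*(1/62001))*(-1/20467) = (5 + 4/6889)*(-1/20467) = (34449/6889)*(-1/20467) = -34449/140997163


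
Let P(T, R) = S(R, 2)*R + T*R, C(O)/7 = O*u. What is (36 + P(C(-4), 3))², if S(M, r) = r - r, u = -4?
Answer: 138384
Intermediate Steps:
S(M, r) = 0
C(O) = -28*O (C(O) = 7*(O*(-4)) = 7*(-4*O) = -28*O)
P(T, R) = R*T (P(T, R) = 0*R + T*R = 0 + R*T = R*T)
(36 + P(C(-4), 3))² = (36 + 3*(-28*(-4)))² = (36 + 3*112)² = (36 + 336)² = 372² = 138384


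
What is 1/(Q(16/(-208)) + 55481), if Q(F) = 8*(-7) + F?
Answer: 13/720524 ≈ 1.8042e-5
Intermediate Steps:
Q(F) = -56 + F
1/(Q(16/(-208)) + 55481) = 1/((-56 + 16/(-208)) + 55481) = 1/((-56 + 16*(-1/208)) + 55481) = 1/((-56 - 1/13) + 55481) = 1/(-729/13 + 55481) = 1/(720524/13) = 13/720524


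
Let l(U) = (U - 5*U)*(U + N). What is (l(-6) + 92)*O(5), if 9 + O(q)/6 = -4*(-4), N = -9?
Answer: -11256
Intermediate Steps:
l(U) = -4*U*(-9 + U) (l(U) = (U - 5*U)*(U - 9) = (-4*U)*(-9 + U) = -4*U*(-9 + U))
O(q) = 42 (O(q) = -54 + 6*(-4*(-4)) = -54 + 6*16 = -54 + 96 = 42)
(l(-6) + 92)*O(5) = (4*(-6)*(9 - 1*(-6)) + 92)*42 = (4*(-6)*(9 + 6) + 92)*42 = (4*(-6)*15 + 92)*42 = (-360 + 92)*42 = -268*42 = -11256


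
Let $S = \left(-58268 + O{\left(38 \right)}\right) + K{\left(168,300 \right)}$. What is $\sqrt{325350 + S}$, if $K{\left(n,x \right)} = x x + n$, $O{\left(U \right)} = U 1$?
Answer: $2 \sqrt{89322} \approx 597.74$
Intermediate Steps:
$O{\left(U \right)} = U$
$K{\left(n,x \right)} = n + x^{2}$ ($K{\left(n,x \right)} = x^{2} + n = n + x^{2}$)
$S = 31938$ ($S = \left(-58268 + 38\right) + \left(168 + 300^{2}\right) = -58230 + \left(168 + 90000\right) = -58230 + 90168 = 31938$)
$\sqrt{325350 + S} = \sqrt{325350 + 31938} = \sqrt{357288} = 2 \sqrt{89322}$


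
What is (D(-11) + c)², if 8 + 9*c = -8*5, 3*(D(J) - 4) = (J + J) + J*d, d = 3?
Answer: 3481/9 ≈ 386.78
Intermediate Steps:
D(J) = 4 + 5*J/3 (D(J) = 4 + ((J + J) + J*3)/3 = 4 + (2*J + 3*J)/3 = 4 + (5*J)/3 = 4 + 5*J/3)
c = -16/3 (c = -8/9 + (-8*5)/9 = -8/9 + (⅑)*(-40) = -8/9 - 40/9 = -16/3 ≈ -5.3333)
(D(-11) + c)² = ((4 + (5/3)*(-11)) - 16/3)² = ((4 - 55/3) - 16/3)² = (-43/3 - 16/3)² = (-59/3)² = 3481/9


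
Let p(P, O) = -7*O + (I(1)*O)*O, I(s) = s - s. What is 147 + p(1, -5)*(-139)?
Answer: -4718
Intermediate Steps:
I(s) = 0
p(P, O) = -7*O (p(P, O) = -7*O + (0*O)*O = -7*O + 0*O = -7*O + 0 = -7*O)
147 + p(1, -5)*(-139) = 147 - 7*(-5)*(-139) = 147 + 35*(-139) = 147 - 4865 = -4718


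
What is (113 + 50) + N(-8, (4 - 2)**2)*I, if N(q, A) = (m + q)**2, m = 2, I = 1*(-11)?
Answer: -233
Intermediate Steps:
I = -11
N(q, A) = (2 + q)**2
(113 + 50) + N(-8, (4 - 2)**2)*I = (113 + 50) + (2 - 8)**2*(-11) = 163 + (-6)**2*(-11) = 163 + 36*(-11) = 163 - 396 = -233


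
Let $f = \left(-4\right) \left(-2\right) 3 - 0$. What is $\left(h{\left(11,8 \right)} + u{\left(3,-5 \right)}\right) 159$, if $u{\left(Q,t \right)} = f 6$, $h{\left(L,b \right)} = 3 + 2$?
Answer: $23691$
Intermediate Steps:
$h{\left(L,b \right)} = 5$
$f = 24$ ($f = 8 \cdot 3 + 0 = 24 + 0 = 24$)
$u{\left(Q,t \right)} = 144$ ($u{\left(Q,t \right)} = 24 \cdot 6 = 144$)
$\left(h{\left(11,8 \right)} + u{\left(3,-5 \right)}\right) 159 = \left(5 + 144\right) 159 = 149 \cdot 159 = 23691$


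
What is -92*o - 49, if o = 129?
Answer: -11917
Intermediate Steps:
-92*o - 49 = -92*129 - 49 = -11868 - 49 = -11917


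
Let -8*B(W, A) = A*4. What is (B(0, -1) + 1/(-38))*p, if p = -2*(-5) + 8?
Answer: 162/19 ≈ 8.5263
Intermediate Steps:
B(W, A) = -A/2 (B(W, A) = -A*4/8 = -A/2)
p = 18 (p = 10 + 8 = 18)
(B(0, -1) + 1/(-38))*p = (-1/2*(-1) + 1/(-38))*18 = (1/2 - 1/38)*18 = (9/19)*18 = 162/19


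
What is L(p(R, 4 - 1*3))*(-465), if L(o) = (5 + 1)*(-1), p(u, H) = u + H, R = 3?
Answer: 2790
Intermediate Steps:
p(u, H) = H + u
L(o) = -6 (L(o) = 6*(-1) = -6)
L(p(R, 4 - 1*3))*(-465) = -6*(-465) = 2790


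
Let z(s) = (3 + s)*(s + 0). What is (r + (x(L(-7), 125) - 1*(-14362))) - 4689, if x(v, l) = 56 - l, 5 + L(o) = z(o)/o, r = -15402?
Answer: -5798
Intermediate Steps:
z(s) = s*(3 + s) (z(s) = (3 + s)*s = s*(3 + s))
L(o) = -2 + o (L(o) = -5 + (o*(3 + o))/o = -5 + (3 + o) = -2 + o)
(r + (x(L(-7), 125) - 1*(-14362))) - 4689 = (-15402 + ((56 - 1*125) - 1*(-14362))) - 4689 = (-15402 + ((56 - 125) + 14362)) - 4689 = (-15402 + (-69 + 14362)) - 4689 = (-15402 + 14293) - 4689 = -1109 - 4689 = -5798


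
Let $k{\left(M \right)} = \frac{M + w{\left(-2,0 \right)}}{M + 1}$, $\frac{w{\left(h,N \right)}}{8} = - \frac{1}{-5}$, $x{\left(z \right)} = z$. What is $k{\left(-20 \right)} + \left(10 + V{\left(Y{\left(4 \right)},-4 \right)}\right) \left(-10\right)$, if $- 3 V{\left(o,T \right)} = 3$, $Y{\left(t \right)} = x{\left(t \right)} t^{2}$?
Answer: $- \frac{8458}{95} \approx -89.032$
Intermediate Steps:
$w{\left(h,N \right)} = \frac{8}{5}$ ($w{\left(h,N \right)} = 8 \left(- \frac{1}{-5}\right) = 8 \left(\left(-1\right) \left(- \frac{1}{5}\right)\right) = 8 \cdot \frac{1}{5} = \frac{8}{5}$)
$Y{\left(t \right)} = t^{3}$ ($Y{\left(t \right)} = t t^{2} = t^{3}$)
$V{\left(o,T \right)} = -1$ ($V{\left(o,T \right)} = \left(- \frac{1}{3}\right) 3 = -1$)
$k{\left(M \right)} = \frac{\frac{8}{5} + M}{1 + M}$ ($k{\left(M \right)} = \frac{M + \frac{8}{5}}{M + 1} = \frac{\frac{8}{5} + M}{1 + M}$)
$k{\left(-20 \right)} + \left(10 + V{\left(Y{\left(4 \right)},-4 \right)}\right) \left(-10\right) = \frac{\frac{8}{5} - 20}{1 - 20} + \left(10 - 1\right) \left(-10\right) = \frac{1}{-19} \left(- \frac{92}{5}\right) + 9 \left(-10\right) = \left(- \frac{1}{19}\right) \left(- \frac{92}{5}\right) - 90 = \frac{92}{95} - 90 = - \frac{8458}{95}$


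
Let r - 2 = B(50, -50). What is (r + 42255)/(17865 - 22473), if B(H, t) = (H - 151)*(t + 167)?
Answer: -3805/576 ≈ -6.6059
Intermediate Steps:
B(H, t) = (-151 + H)*(167 + t)
r = -11815 (r = 2 + (-25217 - 151*(-50) + 167*50 + 50*(-50)) = 2 + (-25217 + 7550 + 8350 - 2500) = 2 - 11817 = -11815)
(r + 42255)/(17865 - 22473) = (-11815 + 42255)/(17865 - 22473) = 30440/(-4608) = 30440*(-1/4608) = -3805/576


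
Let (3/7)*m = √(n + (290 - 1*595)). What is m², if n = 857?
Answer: 9016/3 ≈ 3005.3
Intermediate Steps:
m = 14*√138/3 (m = 7*√(857 + (290 - 1*595))/3 = 7*√(857 + (290 - 595))/3 = 7*√(857 - 305)/3 = 7*√552/3 = 7*(2*√138)/3 = 14*√138/3 ≈ 54.821)
m² = (14*√138/3)² = 9016/3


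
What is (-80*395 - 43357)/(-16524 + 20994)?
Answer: -74957/4470 ≈ -16.769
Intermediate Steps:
(-80*395 - 43357)/(-16524 + 20994) = (-31600 - 43357)/4470 = -74957*1/4470 = -74957/4470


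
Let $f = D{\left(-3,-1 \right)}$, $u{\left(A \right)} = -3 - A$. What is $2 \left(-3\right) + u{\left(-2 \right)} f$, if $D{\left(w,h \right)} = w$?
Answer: $-3$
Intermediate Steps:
$f = -3$
$2 \left(-3\right) + u{\left(-2 \right)} f = 2 \left(-3\right) + \left(-3 - -2\right) \left(-3\right) = -6 + \left(-3 + 2\right) \left(-3\right) = -6 - -3 = -6 + 3 = -3$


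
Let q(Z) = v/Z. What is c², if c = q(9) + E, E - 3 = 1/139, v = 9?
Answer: 310249/19321 ≈ 16.058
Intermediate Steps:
E = 418/139 (E = 3 + 1/139 = 418/139 ≈ 3.0072)
q(Z) = 9/Z
c = 557/139 (c = 9/9 + 418/139 = 9*(⅑) + 418/139 = 1 + 418/139 = 557/139 ≈ 4.0072)
c² = (557/139)² = 310249/19321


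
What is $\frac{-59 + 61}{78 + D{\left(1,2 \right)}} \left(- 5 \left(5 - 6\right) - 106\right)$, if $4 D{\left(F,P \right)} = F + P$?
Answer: $- \frac{808}{315} \approx -2.5651$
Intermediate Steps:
$D{\left(F,P \right)} = \frac{F}{4} + \frac{P}{4}$ ($D{\left(F,P \right)} = \frac{F + P}{4} = \frac{F}{4} + \frac{P}{4}$)
$\frac{-59 + 61}{78 + D{\left(1,2 \right)}} \left(- 5 \left(5 - 6\right) - 106\right) = \frac{-59 + 61}{78 + \left(\frac{1}{4} \cdot 1 + \frac{1}{4} \cdot 2\right)} \left(- 5 \left(5 - 6\right) - 106\right) = \frac{2}{78 + \left(\frac{1}{4} + \frac{1}{2}\right)} \left(\left(-5\right) \left(-1\right) - 106\right) = \frac{2}{78 + \frac{3}{4}} \left(5 - 106\right) = \frac{2}{\frac{315}{4}} \left(-101\right) = 2 \cdot \frac{4}{315} \left(-101\right) = \frac{8}{315} \left(-101\right) = - \frac{808}{315}$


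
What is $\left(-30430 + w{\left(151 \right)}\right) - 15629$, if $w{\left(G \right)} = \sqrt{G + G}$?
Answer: $-46059 + \sqrt{302} \approx -46042.0$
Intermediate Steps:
$w{\left(G \right)} = \sqrt{2} \sqrt{G}$ ($w{\left(G \right)} = \sqrt{2 G} = \sqrt{2} \sqrt{G}$)
$\left(-30430 + w{\left(151 \right)}\right) - 15629 = \left(-30430 + \sqrt{2} \sqrt{151}\right) - 15629 = \left(-30430 + \sqrt{302}\right) - 15629 = -46059 + \sqrt{302}$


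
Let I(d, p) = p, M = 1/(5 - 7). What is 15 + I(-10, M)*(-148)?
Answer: 89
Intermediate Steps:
M = -½ (M = 1/(-2) = -½ ≈ -0.50000)
15 + I(-10, M)*(-148) = 15 - ½*(-148) = 15 + 74 = 89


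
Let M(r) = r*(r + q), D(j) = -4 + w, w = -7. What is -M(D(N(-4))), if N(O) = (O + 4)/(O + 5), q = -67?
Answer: -858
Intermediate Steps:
N(O) = (4 + O)/(5 + O)
D(j) = -11 (D(j) = -4 - 7 = -11)
M(r) = r*(-67 + r) (M(r) = r*(r - 67) = r*(-67 + r))
-M(D(N(-4))) = -(-11)*(-67 - 11) = -(-11)*(-78) = -1*858 = -858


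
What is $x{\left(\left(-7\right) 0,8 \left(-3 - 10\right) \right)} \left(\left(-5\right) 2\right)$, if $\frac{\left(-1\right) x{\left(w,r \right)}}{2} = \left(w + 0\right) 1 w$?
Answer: $0$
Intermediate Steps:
$x{\left(w,r \right)} = - 2 w^{2}$ ($x{\left(w,r \right)} = - 2 \left(w + 0\right) 1 w = - 2 w w = - 2 w^{2}$)
$x{\left(\left(-7\right) 0,8 \left(-3 - 10\right) \right)} \left(\left(-5\right) 2\right) = - 2 \left(\left(-7\right) 0\right)^{2} \left(\left(-5\right) 2\right) = - 2 \cdot 0^{2} \left(-10\right) = \left(-2\right) 0 \left(-10\right) = 0 \left(-10\right) = 0$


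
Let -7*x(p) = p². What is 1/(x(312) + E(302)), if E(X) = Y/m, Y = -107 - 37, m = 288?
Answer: -14/194695 ≈ -7.1907e-5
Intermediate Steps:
Y = -144
E(X) = -½ (E(X) = -144/288 = -144*1/288 = -½)
x(p) = -p²/7
1/(x(312) + E(302)) = 1/(-⅐*312² - ½) = 1/(-⅐*97344 - ½) = 1/(-97344/7 - ½) = 1/(-194695/14) = -14/194695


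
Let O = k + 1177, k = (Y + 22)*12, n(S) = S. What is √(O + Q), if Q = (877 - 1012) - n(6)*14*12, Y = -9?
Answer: √190 ≈ 13.784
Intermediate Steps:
k = 156 (k = (-9 + 22)*12 = 13*12 = 156)
Q = -1143 (Q = (877 - 1012) - 6*14*12 = -135 - 84*12 = -135 - 1*1008 = -135 - 1008 = -1143)
O = 1333 (O = 156 + 1177 = 1333)
√(O + Q) = √(1333 - 1143) = √190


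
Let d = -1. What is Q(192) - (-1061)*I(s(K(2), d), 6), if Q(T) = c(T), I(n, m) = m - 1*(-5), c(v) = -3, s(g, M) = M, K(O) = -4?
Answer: 11668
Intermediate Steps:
I(n, m) = 5 + m (I(n, m) = m + 5 = 5 + m)
Q(T) = -3
Q(192) - (-1061)*I(s(K(2), d), 6) = -3 - (-1061)*(5 + 6) = -3 - (-1061)*11 = -3 - 1*(-11671) = -3 + 11671 = 11668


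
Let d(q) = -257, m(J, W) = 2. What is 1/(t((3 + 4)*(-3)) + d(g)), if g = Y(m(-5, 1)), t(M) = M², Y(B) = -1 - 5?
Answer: 1/184 ≈ 0.0054348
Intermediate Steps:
Y(B) = -6
g = -6
1/(t((3 + 4)*(-3)) + d(g)) = 1/(((3 + 4)*(-3))² - 257) = 1/((7*(-3))² - 257) = 1/((-21)² - 257) = 1/(441 - 257) = 1/184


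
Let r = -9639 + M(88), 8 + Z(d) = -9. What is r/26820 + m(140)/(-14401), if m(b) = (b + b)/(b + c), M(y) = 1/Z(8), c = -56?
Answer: -590331316/1641497985 ≈ -0.35963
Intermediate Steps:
Z(d) = -17 (Z(d) = -8 - 9 = -17)
M(y) = -1/17 (M(y) = 1/(-17) = -1/17)
m(b) = 2*b/(-56 + b) (m(b) = (b + b)/(b - 56) = (2*b)/(-56 + b) = 2*b/(-56 + b))
r = -163864/17 (r = -9639 - 1/17 = -163864/17 ≈ -9639.1)
r/26820 + m(140)/(-14401) = -163864/17/26820 + (2*140/(-56 + 140))/(-14401) = -163864/17*1/26820 + (2*140/84)*(-1/14401) = -40966/113985 + (2*140*(1/84))*(-1/14401) = -40966/113985 + (10/3)*(-1/14401) = -40966/113985 - 10/43203 = -590331316/1641497985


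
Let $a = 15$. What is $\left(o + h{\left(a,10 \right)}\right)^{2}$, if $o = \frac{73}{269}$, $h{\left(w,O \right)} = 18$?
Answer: $\frac{24157225}{72361} \approx 333.84$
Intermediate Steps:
$o = \frac{73}{269}$ ($o = 73 \cdot \frac{1}{269} = \frac{73}{269} \approx 0.27138$)
$\left(o + h{\left(a,10 \right)}\right)^{2} = \left(\frac{73}{269} + 18\right)^{2} = \left(\frac{4915}{269}\right)^{2} = \frac{24157225}{72361}$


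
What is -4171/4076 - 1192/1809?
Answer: -12403931/7373484 ≈ -1.6822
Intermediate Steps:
-4171/4076 - 1192/1809 = -12403931/7373484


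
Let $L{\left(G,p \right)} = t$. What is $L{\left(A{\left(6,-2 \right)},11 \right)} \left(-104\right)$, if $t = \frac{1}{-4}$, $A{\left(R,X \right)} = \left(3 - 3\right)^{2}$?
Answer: $26$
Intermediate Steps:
$A{\left(R,X \right)} = 0$ ($A{\left(R,X \right)} = 0^{2} = 0$)
$t = - \frac{1}{4} \approx -0.25$
$L{\left(G,p \right)} = - \frac{1}{4}$
$L{\left(A{\left(6,-2 \right)},11 \right)} \left(-104\right) = \left(- \frac{1}{4}\right) \left(-104\right) = 26$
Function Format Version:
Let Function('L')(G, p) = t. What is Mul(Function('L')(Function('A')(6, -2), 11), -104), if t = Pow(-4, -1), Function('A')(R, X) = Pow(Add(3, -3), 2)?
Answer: 26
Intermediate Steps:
Function('A')(R, X) = 0 (Function('A')(R, X) = Pow(0, 2) = 0)
t = Rational(-1, 4) ≈ -0.25000
Function('L')(G, p) = Rational(-1, 4)
Mul(Function('L')(Function('A')(6, -2), 11), -104) = Mul(Rational(-1, 4), -104) = 26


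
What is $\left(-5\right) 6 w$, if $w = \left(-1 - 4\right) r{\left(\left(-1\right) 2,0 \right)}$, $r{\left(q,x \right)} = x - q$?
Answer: $300$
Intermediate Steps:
$w = -10$ ($w = \left(-1 - 4\right) \left(0 - \left(-1\right) 2\right) = - 5 \left(0 - -2\right) = - 5 \left(0 + 2\right) = \left(-5\right) 2 = -10$)
$\left(-5\right) 6 w = \left(-5\right) 6 \left(-10\right) = \left(-30\right) \left(-10\right) = 300$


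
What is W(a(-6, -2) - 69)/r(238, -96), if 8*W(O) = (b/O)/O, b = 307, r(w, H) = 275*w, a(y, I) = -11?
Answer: 307/3351040000 ≈ 9.1613e-8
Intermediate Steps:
W(O) = 307/(8*O**2) (W(O) = ((307/O)/O)/8 = (307/O**2)/8 = 307/(8*O**2))
W(a(-6, -2) - 69)/r(238, -96) = (307/(8*(-11 - 69)**2))/((275*238)) = ((307/8)/(-80)**2)/65450 = ((307/8)*(1/6400))*(1/65450) = (307/51200)*(1/65450) = 307/3351040000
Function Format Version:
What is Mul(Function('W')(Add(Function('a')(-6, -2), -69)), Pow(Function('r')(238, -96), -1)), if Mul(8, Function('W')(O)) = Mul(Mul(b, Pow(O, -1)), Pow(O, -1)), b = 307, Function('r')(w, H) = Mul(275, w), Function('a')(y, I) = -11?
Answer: Rational(307, 3351040000) ≈ 9.1613e-8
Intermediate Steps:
Function('W')(O) = Mul(Rational(307, 8), Pow(O, -2)) (Function('W')(O) = Mul(Rational(1, 8), Mul(Mul(307, Pow(O, -1)), Pow(O, -1))) = Mul(Rational(1, 8), Mul(307, Pow(O, -2))) = Mul(Rational(307, 8), Pow(O, -2)))
Mul(Function('W')(Add(Function('a')(-6, -2), -69)), Pow(Function('r')(238, -96), -1)) = Mul(Mul(Rational(307, 8), Pow(Add(-11, -69), -2)), Pow(Mul(275, 238), -1)) = Mul(Mul(Rational(307, 8), Pow(-80, -2)), Pow(65450, -1)) = Mul(Mul(Rational(307, 8), Rational(1, 6400)), Rational(1, 65450)) = Mul(Rational(307, 51200), Rational(1, 65450)) = Rational(307, 3351040000)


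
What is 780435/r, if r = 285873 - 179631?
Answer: 260145/35414 ≈ 7.3458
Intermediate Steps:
r = 106242
780435/r = 780435/106242 = 780435*(1/106242) = 260145/35414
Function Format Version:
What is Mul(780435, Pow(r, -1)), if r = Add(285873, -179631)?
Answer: Rational(260145, 35414) ≈ 7.3458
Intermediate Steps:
r = 106242
Mul(780435, Pow(r, -1)) = Mul(780435, Pow(106242, -1)) = Mul(780435, Rational(1, 106242)) = Rational(260145, 35414)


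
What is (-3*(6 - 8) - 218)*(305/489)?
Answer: -64660/489 ≈ -132.23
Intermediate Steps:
(-3*(6 - 8) - 218)*(305/489) = (-3*(-2) - 218)*(305*(1/489)) = (6 - 218)*(305/489) = -212*305/489 = -64660/489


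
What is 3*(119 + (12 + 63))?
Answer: 582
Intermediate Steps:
3*(119 + (12 + 63)) = 3*(119 + 75) = 3*194 = 582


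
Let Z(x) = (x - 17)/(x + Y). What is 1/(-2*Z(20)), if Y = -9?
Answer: -11/6 ≈ -1.8333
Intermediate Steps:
Z(x) = (-17 + x)/(-9 + x) (Z(x) = (x - 17)/(x - 9) = (-17 + x)/(-9 + x))
1/(-2*Z(20)) = 1/(-2*(-17 + 20)/(-9 + 20)) = 1/(-2*3/11) = 1/(-6/11) = -11/6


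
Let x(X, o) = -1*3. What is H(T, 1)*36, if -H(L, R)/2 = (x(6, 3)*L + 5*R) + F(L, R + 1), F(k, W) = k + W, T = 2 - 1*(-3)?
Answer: 216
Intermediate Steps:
x(X, o) = -3
T = 5 (T = 2 + 3 = 5)
F(k, W) = W + k
H(L, R) = -2 - 12*R + 4*L (H(L, R) = -2*((-3*L + 5*R) + ((R + 1) + L)) = -2*((-3*L + 5*R) + ((1 + R) + L)) = -2*((-3*L + 5*R) + (1 + L + R)) = -2*(1 - 2*L + 6*R) = -2 - 12*R + 4*L)
H(T, 1)*36 = (-2 - 12*1 + 4*5)*36 = (-2 - 12 + 20)*36 = 6*36 = 216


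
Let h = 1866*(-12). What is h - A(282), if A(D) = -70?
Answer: -22322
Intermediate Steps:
h = -22392
h - A(282) = -22392 - 1*(-70) = -22392 + 70 = -22322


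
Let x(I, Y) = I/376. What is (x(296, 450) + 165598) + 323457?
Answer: 22985622/47 ≈ 4.8906e+5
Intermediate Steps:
x(I, Y) = I/376 (x(I, Y) = I*(1/376) = I/376)
(x(296, 450) + 165598) + 323457 = ((1/376)*296 + 165598) + 323457 = (37/47 + 165598) + 323457 = 7783143/47 + 323457 = 22985622/47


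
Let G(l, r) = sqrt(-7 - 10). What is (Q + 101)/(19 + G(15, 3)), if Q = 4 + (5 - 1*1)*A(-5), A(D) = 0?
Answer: 95/18 - 5*I*sqrt(17)/18 ≈ 5.2778 - 1.1453*I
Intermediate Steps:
G(l, r) = I*sqrt(17) (G(l, r) = sqrt(-17) = I*sqrt(17))
Q = 4 (Q = 4 + (5 - 1*1)*0 = 4 + (5 - 1)*0 = 4 + 4*0 = 4 + 0 = 4)
(Q + 101)/(19 + G(15, 3)) = (4 + 101)/(19 + I*sqrt(17)) = 105/(19 + I*sqrt(17))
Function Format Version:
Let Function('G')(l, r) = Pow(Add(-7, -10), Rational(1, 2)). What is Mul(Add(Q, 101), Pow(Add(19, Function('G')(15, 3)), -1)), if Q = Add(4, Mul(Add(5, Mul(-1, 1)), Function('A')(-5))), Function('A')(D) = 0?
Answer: Add(Rational(95, 18), Mul(Rational(-5, 18), I, Pow(17, Rational(1, 2)))) ≈ Add(5.2778, Mul(-1.1453, I))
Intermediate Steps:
Function('G')(l, r) = Mul(I, Pow(17, Rational(1, 2))) (Function('G')(l, r) = Pow(-17, Rational(1, 2)) = Mul(I, Pow(17, Rational(1, 2))))
Q = 4 (Q = Add(4, Mul(Add(5, Mul(-1, 1)), 0)) = Add(4, Mul(Add(5, -1), 0)) = Add(4, Mul(4, 0)) = Add(4, 0) = 4)
Mul(Add(Q, 101), Pow(Add(19, Function('G')(15, 3)), -1)) = Mul(Add(4, 101), Pow(Add(19, Mul(I, Pow(17, Rational(1, 2)))), -1)) = Mul(105, Pow(Add(19, Mul(I, Pow(17, Rational(1, 2)))), -1))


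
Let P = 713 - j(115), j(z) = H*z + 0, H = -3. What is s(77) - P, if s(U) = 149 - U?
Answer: -986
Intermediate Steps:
j(z) = -3*z (j(z) = -3*z + 0 = -3*z)
P = 1058 (P = 713 - (-3)*115 = 713 - 1*(-345) = 713 + 345 = 1058)
s(77) - P = (149 - 1*77) - 1*1058 = (149 - 77) - 1058 = 72 - 1058 = -986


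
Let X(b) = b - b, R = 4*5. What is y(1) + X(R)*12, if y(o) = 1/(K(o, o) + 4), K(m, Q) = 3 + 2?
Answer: 1/9 ≈ 0.11111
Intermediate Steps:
K(m, Q) = 5
y(o) = 1/9 (y(o) = 1/(5 + 4) = 1/9)
R = 20
X(b) = 0
y(1) + X(R)*12 = 1/9 + 0*12 = 1/9 + 0 = 1/9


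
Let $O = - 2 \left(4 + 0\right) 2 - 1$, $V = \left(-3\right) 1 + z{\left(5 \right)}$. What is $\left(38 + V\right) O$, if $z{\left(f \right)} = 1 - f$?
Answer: $-527$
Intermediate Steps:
$V = -7$ ($V = \left(-3\right) 1 + \left(1 - 5\right) = -3 + \left(1 - 5\right) = -3 - 4 = -7$)
$O = -17$ ($O = - 2 \cdot 4 \cdot 2 - 1 = \left(-2\right) 8 - 1 = -16 - 1 = -17$)
$\left(38 + V\right) O = \left(38 - 7\right) \left(-17\right) = 31 \left(-17\right) = -527$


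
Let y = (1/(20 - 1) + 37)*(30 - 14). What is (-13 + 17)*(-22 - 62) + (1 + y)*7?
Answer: 72597/19 ≈ 3820.9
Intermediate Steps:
y = 11264/19 (y = (1/19 + 37)*16 = (704/19)*16 = 11264/19 ≈ 592.84)
(-13 + 17)*(-22 - 62) + (1 + y)*7 = (-13 + 17)*(-22 - 62) + (1 + 11264/19)*7 = 4*(-84) + (11283/19)*7 = -336 + 78981/19 = 72597/19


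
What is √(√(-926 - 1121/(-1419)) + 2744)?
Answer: √(5525211384 + 1419*I*√1862966787)/1419 ≈ 52.384 + 0.29033*I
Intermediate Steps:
√(√(-926 - 1121/(-1419)) + 2744) = √(√(-926 - 1121*(-1/1419)) + 2744) = √(√(-926 + 1121/1419) + 2744) = √(√(-1312873/1419) + 2744) = √(I*√1862966787/1419 + 2744) = √(2744 + I*√1862966787/1419)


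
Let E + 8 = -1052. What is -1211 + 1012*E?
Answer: -1073931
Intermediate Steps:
E = -1060 (E = -8 - 1052 = -1060)
-1211 + 1012*E = -1211 + 1012*(-1060) = -1211 - 1072720 = -1073931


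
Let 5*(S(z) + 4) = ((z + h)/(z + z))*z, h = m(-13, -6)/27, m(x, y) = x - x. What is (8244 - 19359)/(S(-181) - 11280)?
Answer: 111150/113021 ≈ 0.98345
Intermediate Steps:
m(x, y) = 0
h = 0 (h = 0/27 = 0*(1/27) = 0)
S(z) = -4 + z/10 (S(z) = -4 + (((z + 0)/(z + z))*z)/5 = -4 + ((z/((2*z)))*z)/5 = -4 + ((z*(1/(2*z)))*z)/5 = -4 + (z/2)/5 = -4 + z/10)
(8244 - 19359)/(S(-181) - 11280) = (8244 - 19359)/((-4 + (⅒)*(-181)) - 11280) = -11115/((-4 - 181/10) - 11280) = -11115/(-221/10 - 11280) = -11115/(-113021/10) = -11115*(-10/113021) = 111150/113021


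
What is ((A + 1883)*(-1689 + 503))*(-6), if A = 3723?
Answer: 39892296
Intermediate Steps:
((A + 1883)*(-1689 + 503))*(-6) = ((3723 + 1883)*(-1689 + 503))*(-6) = (5606*(-1186))*(-6) = -6648716*(-6) = 39892296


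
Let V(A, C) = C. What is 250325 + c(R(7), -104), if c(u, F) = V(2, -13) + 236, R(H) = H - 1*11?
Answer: 250548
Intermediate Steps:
R(H) = -11 + H (R(H) = H - 11 = -11 + H)
c(u, F) = 223 (c(u, F) = -13 + 236 = 223)
250325 + c(R(7), -104) = 250325 + 223 = 250548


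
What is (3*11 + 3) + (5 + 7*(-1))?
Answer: 34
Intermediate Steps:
(3*11 + 3) + (5 + 7*(-1)) = (33 + 3) + (5 - 7) = 36 - 2 = 34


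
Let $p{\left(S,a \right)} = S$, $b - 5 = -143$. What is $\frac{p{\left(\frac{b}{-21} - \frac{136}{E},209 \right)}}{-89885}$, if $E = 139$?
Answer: $- \frac{5442}{87458105} \approx -6.2224 \cdot 10^{-5}$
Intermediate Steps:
$b = -138$ ($b = 5 - 143 = -138$)
$\frac{p{\left(\frac{b}{-21} - \frac{136}{E},209 \right)}}{-89885} = \frac{- \frac{138}{-21} - \frac{136}{139}}{-89885} = \left(\left(-138\right) \left(- \frac{1}{21}\right) - \frac{136}{139}\right) \left(- \frac{1}{89885}\right) = \left(\frac{46}{7} - \frac{136}{139}\right) \left(- \frac{1}{89885}\right) = \frac{5442}{973} \left(- \frac{1}{89885}\right) = - \frac{5442}{87458105}$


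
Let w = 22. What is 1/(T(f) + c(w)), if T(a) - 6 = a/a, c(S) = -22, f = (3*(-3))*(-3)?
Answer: -1/15 ≈ -0.066667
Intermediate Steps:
f = 27 (f = -9*(-3) = 27)
T(a) = 7 (T(a) = 6 + a/a = 6 + 1 = 7)
1/(T(f) + c(w)) = 1/(7 - 22) = 1/(-15) = -1/15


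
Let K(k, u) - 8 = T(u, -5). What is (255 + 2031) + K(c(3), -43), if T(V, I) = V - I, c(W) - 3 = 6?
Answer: 2256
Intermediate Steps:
c(W) = 9 (c(W) = 3 + 6 = 9)
K(k, u) = 13 + u (K(k, u) = 8 + (u - 1*(-5)) = 8 + (u + 5) = 8 + (5 + u) = 13 + u)
(255 + 2031) + K(c(3), -43) = (255 + 2031) + (13 - 43) = 2286 - 30 = 2256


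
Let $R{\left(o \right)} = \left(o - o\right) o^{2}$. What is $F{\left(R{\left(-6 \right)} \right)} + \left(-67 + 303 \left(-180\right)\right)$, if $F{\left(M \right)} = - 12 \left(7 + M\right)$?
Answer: $-54691$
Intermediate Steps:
$R{\left(o \right)} = 0$ ($R{\left(o \right)} = 0 o^{2} = 0$)
$F{\left(M \right)} = -84 - 12 M$
$F{\left(R{\left(-6 \right)} \right)} + \left(-67 + 303 \left(-180\right)\right) = \left(-84 - 0\right) + \left(-67 + 303 \left(-180\right)\right) = \left(-84 + 0\right) - 54607 = -84 - 54607 = -54691$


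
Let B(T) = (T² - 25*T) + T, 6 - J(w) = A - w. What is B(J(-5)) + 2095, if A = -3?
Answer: 2015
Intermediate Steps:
J(w) = 9 + w (J(w) = 6 - (-3 - w) = 6 + (3 + w) = 9 + w)
B(T) = T² - 24*T
B(J(-5)) + 2095 = (9 - 5)*(-24 + (9 - 5)) + 2095 = 4*(-24 + 4) + 2095 = 4*(-20) + 2095 = -80 + 2095 = 2015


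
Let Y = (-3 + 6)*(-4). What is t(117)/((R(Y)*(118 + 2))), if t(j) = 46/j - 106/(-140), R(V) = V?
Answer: -9421/11793600 ≈ -0.00079882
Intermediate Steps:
Y = -12 (Y = 3*(-4) = -12)
t(j) = 53/70 + 46/j (t(j) = 46/j - 106*(-1/140) = 46/j + 53/70 = 53/70 + 46/j)
t(117)/((R(Y)*(118 + 2))) = (53/70 + 46/117)/((-12*(118 + 2))) = (53/70 + 46*(1/117))/((-12*120)) = (53/70 + 46/117)/(-1440) = (9421/8190)*(-1/1440) = -9421/11793600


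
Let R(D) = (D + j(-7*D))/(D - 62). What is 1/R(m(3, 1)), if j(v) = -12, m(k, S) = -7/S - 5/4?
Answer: 281/81 ≈ 3.4691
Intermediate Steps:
m(k, S) = -5/4 - 7/S (m(k, S) = -7/S - 5*¼ = -7/S - 5/4 = -5/4 - 7/S)
R(D) = (-12 + D)/(-62 + D) (R(D) = (D - 12)/(D - 62) = (-12 + D)/(-62 + D))
1/R(m(3, 1)) = 1/((-12 + (-5/4 - 7/1))/(-62 + (-5/4 - 7/1))) = 1/((-12 + (-5/4 - 7*1))/(-62 + (-5/4 - 7*1))) = 1/((-12 + (-5/4 - 7))/(-62 + (-5/4 - 7))) = 1/((-12 - 33/4)/(-62 - 33/4)) = 1/(-81/4/(-281/4)) = 1/(-4/281*(-81/4)) = 1/(81/281) = 281/81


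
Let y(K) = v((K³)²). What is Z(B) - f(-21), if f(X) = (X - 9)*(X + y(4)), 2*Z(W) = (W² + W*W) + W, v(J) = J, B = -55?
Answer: 250495/2 ≈ 1.2525e+5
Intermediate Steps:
Z(W) = W² + W/2 (Z(W) = ((W² + W*W) + W)/2 = ((W² + W²) + W)/2 = (2*W² + W)/2 = (W + 2*W²)/2 = W² + W/2)
y(K) = K⁶ (y(K) = (K³)² = K⁶)
f(X) = (-9 + X)*(4096 + X) (f(X) = (X - 9)*(X + 4⁶) = (-9 + X)*(X + 4096) = (-9 + X)*(4096 + X))
Z(B) - f(-21) = -55*(½ - 55) - (-36864 + (-21)² + 4087*(-21)) = -55*(-109/2) - (-36864 + 441 - 85827) = 5995/2 - 1*(-122250) = 5995/2 + 122250 = 250495/2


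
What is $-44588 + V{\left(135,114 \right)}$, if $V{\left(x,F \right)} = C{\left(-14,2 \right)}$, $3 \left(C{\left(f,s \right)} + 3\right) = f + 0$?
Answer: $- \frac{133787}{3} \approx -44596.0$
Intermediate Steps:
$C{\left(f,s \right)} = -3 + \frac{f}{3}$ ($C{\left(f,s \right)} = -3 + \frac{f + 0}{3} = -3 + \frac{f}{3}$)
$V{\left(x,F \right)} = - \frac{23}{3}$ ($V{\left(x,F \right)} = -3 + \frac{1}{3} \left(-14\right) = -3 - \frac{14}{3} = - \frac{23}{3}$)
$-44588 + V{\left(135,114 \right)} = -44588 - \frac{23}{3} = - \frac{133787}{3}$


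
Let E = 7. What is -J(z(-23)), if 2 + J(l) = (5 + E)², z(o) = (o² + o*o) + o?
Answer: -142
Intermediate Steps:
z(o) = o + 2*o² (z(o) = (o² + o²) + o = 2*o² + o = o + 2*o²)
J(l) = 142 (J(l) = -2 + (5 + 7)² = -2 + 12² = -2 + 144 = 142)
-J(z(-23)) = -1*142 = -142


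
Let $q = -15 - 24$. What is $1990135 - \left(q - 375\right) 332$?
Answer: $2127583$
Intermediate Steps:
$q = -39$ ($q = -15 - 24 = -39$)
$1990135 - \left(q - 375\right) 332 = 1990135 - \left(-39 - 375\right) 332 = 1990135 - \left(-414\right) 332 = 1990135 - -137448 = 1990135 + 137448 = 2127583$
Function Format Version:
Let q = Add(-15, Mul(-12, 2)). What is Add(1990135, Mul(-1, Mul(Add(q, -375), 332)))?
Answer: 2127583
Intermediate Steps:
q = -39 (q = Add(-15, -24) = -39)
Add(1990135, Mul(-1, Mul(Add(q, -375), 332))) = Add(1990135, Mul(-1, Mul(Add(-39, -375), 332))) = Add(1990135, Mul(-1, Mul(-414, 332))) = Add(1990135, Mul(-1, -137448)) = Add(1990135, 137448) = 2127583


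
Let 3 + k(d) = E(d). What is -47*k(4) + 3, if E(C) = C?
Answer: -44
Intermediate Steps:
k(d) = -3 + d
-47*k(4) + 3 = -47*(-3 + 4) + 3 = -47*1 + 3 = -47 + 3 = -44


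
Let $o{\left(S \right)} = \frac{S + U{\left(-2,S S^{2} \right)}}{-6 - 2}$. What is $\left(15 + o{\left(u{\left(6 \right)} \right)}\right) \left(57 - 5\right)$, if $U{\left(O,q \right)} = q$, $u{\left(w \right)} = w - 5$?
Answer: $767$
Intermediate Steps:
$u{\left(w \right)} = -5 + w$
$o{\left(S \right)} = - \frac{S}{8} - \frac{S^{3}}{8}$ ($o{\left(S \right)} = \frac{S + S S^{2}}{-6 - 2} = \frac{S + S^{3}}{-8} = \left(S + S^{3}\right) \left(- \frac{1}{8}\right) = - \frac{S}{8} - \frac{S^{3}}{8}$)
$\left(15 + o{\left(u{\left(6 \right)} \right)}\right) \left(57 - 5\right) = \left(15 + \frac{\left(-5 + 6\right) \left(-1 - \left(-5 + 6\right)^{2}\right)}{8}\right) \left(57 - 5\right) = \left(15 + \frac{1}{8} \cdot 1 \left(-1 - 1^{2}\right)\right) 52 = \left(15 + \frac{1}{8} \cdot 1 \left(-1 - 1\right)\right) 52 = \left(15 + \frac{1}{8} \cdot 1 \left(-2\right)\right) 52 = \left(15 - \frac{1}{4}\right) 52 = \frac{59}{4} \cdot 52 = 767$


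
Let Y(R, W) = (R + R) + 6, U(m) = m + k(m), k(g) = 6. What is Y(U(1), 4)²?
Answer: 400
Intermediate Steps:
U(m) = 6 + m (U(m) = m + 6 = 6 + m)
Y(R, W) = 6 + 2*R (Y(R, W) = 2*R + 6 = 6 + 2*R)
Y(U(1), 4)² = (6 + 2*(6 + 1))² = (6 + 2*7)² = (6 + 14)² = 20² = 400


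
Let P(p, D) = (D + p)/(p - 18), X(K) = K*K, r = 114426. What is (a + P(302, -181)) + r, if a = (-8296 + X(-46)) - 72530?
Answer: 10143465/284 ≈ 35716.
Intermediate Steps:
X(K) = K²
P(p, D) = (D + p)/(-18 + p)
a = -78710 (a = (-8296 + (-46)²) - 72530 = (-8296 + 2116) - 72530 = -6180 - 72530 = -78710)
(a + P(302, -181)) + r = (-78710 + (-181 + 302)/(-18 + 302)) + 114426 = (-78710 + 121/284) + 114426 = -22353519/284 + 114426 = 10143465/284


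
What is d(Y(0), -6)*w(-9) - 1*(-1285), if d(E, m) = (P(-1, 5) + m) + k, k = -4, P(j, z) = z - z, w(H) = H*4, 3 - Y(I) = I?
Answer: 1645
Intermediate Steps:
Y(I) = 3 - I
w(H) = 4*H
P(j, z) = 0
d(E, m) = -4 + m (d(E, m) = (0 + m) - 4 = m - 4 = -4 + m)
d(Y(0), -6)*w(-9) - 1*(-1285) = (-4 - 6)*(4*(-9)) - 1*(-1285) = -10*(-36) + 1285 = 360 + 1285 = 1645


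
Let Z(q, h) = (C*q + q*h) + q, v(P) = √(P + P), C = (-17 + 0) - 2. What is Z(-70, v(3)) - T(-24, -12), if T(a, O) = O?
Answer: 1272 - 70*√6 ≈ 1100.5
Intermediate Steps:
C = -19 (C = -17 - 2 = -19)
v(P) = √2*√P (v(P) = √(2*P) = √2*√P)
Z(q, h) = -18*q + h*q (Z(q, h) = (-19*q + q*h) + q = (-19*q + h*q) + q = -18*q + h*q)
Z(-70, v(3)) - T(-24, -12) = -70*(-18 + √2*√3) - 1*(-12) = -70*(-18 + √6) + 12 = (1260 - 70*√6) + 12 = 1272 - 70*√6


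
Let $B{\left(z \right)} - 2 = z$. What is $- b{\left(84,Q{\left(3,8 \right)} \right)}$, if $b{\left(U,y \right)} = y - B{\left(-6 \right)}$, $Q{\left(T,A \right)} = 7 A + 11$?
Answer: $-71$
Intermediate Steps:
$B{\left(z \right)} = 2 + z$
$Q{\left(T,A \right)} = 11 + 7 A$
$b{\left(U,y \right)} = 4 + y$ ($b{\left(U,y \right)} = y - \left(2 - 6\right) = y - -4 = y + 4 = 4 + y$)
$- b{\left(84,Q{\left(3,8 \right)} \right)} = - (4 + \left(11 + 7 \cdot 8\right)) = - (4 + \left(11 + 56\right)) = - (4 + 67) = \left(-1\right) 71 = -71$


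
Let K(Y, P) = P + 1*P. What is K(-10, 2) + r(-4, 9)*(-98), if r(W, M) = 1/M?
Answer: -62/9 ≈ -6.8889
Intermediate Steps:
K(Y, P) = 2*P (K(Y, P) = P + P = 2*P)
K(-10, 2) + r(-4, 9)*(-98) = 2*2 - 98/9 = 4 + (1/9)*(-98) = 4 - 98/9 = -62/9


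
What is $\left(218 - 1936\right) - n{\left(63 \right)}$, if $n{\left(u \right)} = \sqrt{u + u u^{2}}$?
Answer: $-1718 - 3 \sqrt{27790} \approx -2218.1$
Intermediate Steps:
$n{\left(u \right)} = \sqrt{u + u^{3}}$
$\left(218 - 1936\right) - n{\left(63 \right)} = \left(218 - 1936\right) - \sqrt{63 + 63^{3}} = \left(218 - 1936\right) - \sqrt{63 + 250047} = -1718 - \sqrt{250110} = -1718 - 3 \sqrt{27790}$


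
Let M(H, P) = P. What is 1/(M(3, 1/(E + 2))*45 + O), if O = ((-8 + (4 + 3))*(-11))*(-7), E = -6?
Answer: -4/353 ≈ -0.011331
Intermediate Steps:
O = -77 (O = ((-8 + 7)*(-11))*(-7) = -1*(-11)*(-7) = 11*(-7) = -77)
1/(M(3, 1/(E + 2))*45 + O) = 1/(45/(-6 + 2) - 77) = 1/(45/(-4) - 77) = 1/(-¼*45 - 77) = 1/(-45/4 - 77) = 1/(-353/4) = -4/353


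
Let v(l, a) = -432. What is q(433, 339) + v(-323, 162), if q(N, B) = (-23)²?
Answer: 97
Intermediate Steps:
q(N, B) = 529
q(433, 339) + v(-323, 162) = 529 - 432 = 97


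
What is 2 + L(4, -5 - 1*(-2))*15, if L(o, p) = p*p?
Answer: 137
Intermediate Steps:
L(o, p) = p**2
2 + L(4, -5 - 1*(-2))*15 = 2 + (-5 - 1*(-2))**2*15 = 2 + (-5 + 2)**2*15 = 2 + (-3)**2*15 = 2 + 9*15 = 2 + 135 = 137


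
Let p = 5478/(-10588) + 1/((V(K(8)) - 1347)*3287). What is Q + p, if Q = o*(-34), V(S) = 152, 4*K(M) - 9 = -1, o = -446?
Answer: 315319264009011/20794646710 ≈ 15163.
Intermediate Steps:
K(M) = 2 (K(M) = 9/4 + (¼)*(-1) = 9/4 - ¼ = 2)
Q = 15164 (Q = -446*(-34) = 15164)
p = -10758701429/20794646710 (p = 5478/(-10588) + 1/((152 - 1347)*3287) = 5478*(-1/10588) + (1/3287)/(-1195) = -2739/5294 - 1/1195*1/3287 = -2739/5294 - 1/3927965 = -10758701429/20794646710 ≈ -0.51738)
Q + p = 15164 - 10758701429/20794646710 = 315319264009011/20794646710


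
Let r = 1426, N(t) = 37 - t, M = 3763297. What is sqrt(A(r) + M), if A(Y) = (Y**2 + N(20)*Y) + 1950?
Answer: sqrt(5822965) ≈ 2413.1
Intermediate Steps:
A(Y) = 1950 + Y**2 + 17*Y (A(Y) = (Y**2 + (37 - 1*20)*Y) + 1950 = (Y**2 + (37 - 20)*Y) + 1950 = (Y**2 + 17*Y) + 1950 = 1950 + Y**2 + 17*Y)
sqrt(A(r) + M) = sqrt((1950 + 1426**2 + 17*1426) + 3763297) = sqrt((1950 + 2033476 + 24242) + 3763297) = sqrt(2059668 + 3763297) = sqrt(5822965)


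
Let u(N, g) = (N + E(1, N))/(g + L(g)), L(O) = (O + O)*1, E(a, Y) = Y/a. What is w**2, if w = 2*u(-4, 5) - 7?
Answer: 14641/225 ≈ 65.071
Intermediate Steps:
L(O) = 2*O (L(O) = (2*O)*1 = 2*O)
u(N, g) = 2*N/(3*g) (u(N, g) = (N + N/1)/(g + 2*g) = (N + N*1)/((3*g)) = (N + N)*(1/(3*g)) = (2*N)*(1/(3*g)) = 2*N/(3*g))
w = -121/15 (w = 2*((2/3)*(-4)/5) - 7 = 2*((2/3)*(-4)*(1/5)) - 7 = 2*(-8/15) - 7 = -16/15 - 7 = -121/15 ≈ -8.0667)
w**2 = (-121/15)**2 = 14641/225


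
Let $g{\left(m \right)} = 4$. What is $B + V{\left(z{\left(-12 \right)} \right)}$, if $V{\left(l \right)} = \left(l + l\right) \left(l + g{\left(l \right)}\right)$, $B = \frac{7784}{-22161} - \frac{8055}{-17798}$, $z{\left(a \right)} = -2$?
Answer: $- \frac{3115404601}{394421478} \approx -7.8987$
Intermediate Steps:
$B = \frac{39967223}{394421478}$ ($B = 7784 \left(- \frac{1}{22161}\right) - - \frac{8055}{17798} = - \frac{7784}{22161} + \frac{8055}{17798} = \frac{39967223}{394421478} \approx 0.10133$)
$V{\left(l \right)} = 2 l \left(4 + l\right)$ ($V{\left(l \right)} = \left(l + l\right) \left(l + 4\right) = 2 l \left(4 + l\right)$)
$B + V{\left(z{\left(-12 \right)} \right)} = \frac{39967223}{394421478} + 2 \left(-2\right) \left(4 - 2\right) = \frac{39967223}{394421478} + 2 \left(-2\right) 2 = \frac{39967223}{394421478} - 8 = - \frac{3115404601}{394421478}$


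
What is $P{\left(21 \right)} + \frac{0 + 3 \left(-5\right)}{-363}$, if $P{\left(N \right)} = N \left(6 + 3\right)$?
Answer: $\frac{22874}{121} \approx 189.04$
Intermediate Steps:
$P{\left(N \right)} = 9 N$ ($P{\left(N \right)} = N 9 = 9 N$)
$P{\left(21 \right)} + \frac{0 + 3 \left(-5\right)}{-363} = 9 \cdot 21 + \frac{0 + 3 \left(-5\right)}{-363} = 189 - \frac{0 - 15}{363} = 189 - - \frac{5}{121} = 189 + \frac{5}{121} = \frac{22874}{121}$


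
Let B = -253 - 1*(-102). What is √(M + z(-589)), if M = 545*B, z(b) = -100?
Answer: 3*I*√9155 ≈ 287.05*I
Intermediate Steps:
B = -151 (B = -253 + 102 = -151)
M = -82295 (M = 545*(-151) = -82295)
√(M + z(-589)) = √(-82295 - 100) = √(-82395) = 3*I*√9155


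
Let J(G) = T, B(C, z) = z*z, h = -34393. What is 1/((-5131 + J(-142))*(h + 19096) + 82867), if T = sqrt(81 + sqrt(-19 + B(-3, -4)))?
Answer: 1/(78571774 - 15297*sqrt(81 + I*sqrt(3))) ≈ 1.275e-8 + 2.4e-13*I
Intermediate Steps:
B(C, z) = z**2
T = sqrt(81 + I*sqrt(3)) (T = sqrt(81 + sqrt(-19 + (-4)**2)) = sqrt(81 + sqrt(-19 + 16)) = sqrt(81 + sqrt(-3)) = sqrt(81 + I*sqrt(3)) ≈ 9.0005 + 0.09622*I)
J(G) = sqrt(81 + I*sqrt(3))
1/((-5131 + J(-142))*(h + 19096) + 82867) = 1/((-5131 + sqrt(81 + I*sqrt(3)))*(-34393 + 19096) + 82867) = 1/((-5131 + sqrt(81 + I*sqrt(3)))*(-15297) + 82867) = 1/((78488907 - 15297*sqrt(81 + I*sqrt(3))) + 82867) = 1/(78571774 - 15297*sqrt(81 + I*sqrt(3)))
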